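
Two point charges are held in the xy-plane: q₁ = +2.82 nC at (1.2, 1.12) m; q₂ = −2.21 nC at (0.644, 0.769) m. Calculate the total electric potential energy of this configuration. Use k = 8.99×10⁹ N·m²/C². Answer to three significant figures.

-8.52×10⁻⁸ J

The assembly work is the sum of pairwise potential energies, U = Σ_{i<j} kqᵢqⱼ/rᵢⱼ.
Pair separations: r₁₂ = 0.658 m.
U = (-8.52×10⁻⁸) = -8.52×10⁻⁸ J.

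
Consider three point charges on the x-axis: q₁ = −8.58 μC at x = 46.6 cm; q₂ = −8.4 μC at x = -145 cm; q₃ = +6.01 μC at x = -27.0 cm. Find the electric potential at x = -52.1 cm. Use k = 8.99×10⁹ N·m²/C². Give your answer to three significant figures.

5.58×10⁴ V

The total potential is the scalar sum of each charge's contribution, V = Σ kqᵢ/rᵢ.
Distances from the field point to each charge: r₁ = 0.987 m, r₂ = 0.929 m, r₃ = 0.251 m.
V = k[(-8.58×10⁻⁶)/(0.987) + (-8.40×10⁻⁶)/(0.929) + (6.01×10⁻⁶)/(0.251)] = 5.58×10⁴ V.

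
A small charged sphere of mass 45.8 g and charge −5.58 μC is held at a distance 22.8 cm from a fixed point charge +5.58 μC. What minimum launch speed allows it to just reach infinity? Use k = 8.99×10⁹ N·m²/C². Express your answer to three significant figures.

To just escape, total mechanical energy must reach zero at infinity: ½mv²_min + U = 0, so ½mv²_min = −U = |kQq|/r.
|U| = |kQq|/r = (8.99×10⁹ N·m²/C²)(5.58×10⁻⁶)(5.58×10⁻⁶)/(0.228) = 1.23 J.
v_min = √(2|U|/m) = √(2·1.23/0.0458) = 7.32 m/s.

7.32 m/s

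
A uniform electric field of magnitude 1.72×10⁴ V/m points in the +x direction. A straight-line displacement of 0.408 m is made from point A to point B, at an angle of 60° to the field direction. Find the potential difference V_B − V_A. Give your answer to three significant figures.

Only the component of displacement along E changes the potential: ΔV = −E·d·cosθ.
ΔV = −(1.72×10⁴ V/m)(0.408 m)cos60° = -3510 V.

-3510 V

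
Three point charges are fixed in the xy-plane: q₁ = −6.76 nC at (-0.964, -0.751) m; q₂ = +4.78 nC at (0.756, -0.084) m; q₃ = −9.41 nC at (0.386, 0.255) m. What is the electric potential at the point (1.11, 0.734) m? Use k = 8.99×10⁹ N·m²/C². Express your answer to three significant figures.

Electric potential is a scalar, so the contributions from each charge add algebraically: V = Σ kqᵢ/rᵢ.
Distances from the field point to each charge: r₁ = 2.55 m, r₂ = 0.891 m, r₃ = 0.868 m.
V = k[(-6.76×10⁻⁹)/(2.55) + (4.78×10⁻⁹)/(0.891) + (-9.41×10⁻⁹)/(0.868)] = -73.1 V.

-73.1 V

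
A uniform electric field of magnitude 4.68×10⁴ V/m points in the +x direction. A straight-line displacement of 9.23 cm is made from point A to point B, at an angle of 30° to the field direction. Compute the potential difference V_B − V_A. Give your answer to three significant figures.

-3740 V

Only the component of displacement along E changes the potential: ΔV = −E·d·cosθ.
ΔV = −(4.68×10⁴ V/m)(0.0923 m)cos30° = -3740 V.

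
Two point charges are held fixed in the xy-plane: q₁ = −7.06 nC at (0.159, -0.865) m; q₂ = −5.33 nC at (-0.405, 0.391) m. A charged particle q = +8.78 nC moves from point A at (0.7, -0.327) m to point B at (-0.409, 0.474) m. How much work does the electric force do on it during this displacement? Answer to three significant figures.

4.40×10⁻⁶ J

The work done by the electric force is W_field = −ΔU = −q(V_B − V_A) = q(V_A − V_B).
At A: distances to the source charges are 0.763 m, 1.32 m; V_A = Σ kqᵢ/rᵢ = -120 V.
At B: distances to the source charges are 1.45 m, 0.0831 m; V_B = Σ kqᵢ/rᵢ = -620 V.
ΔV = V_B − V_A = -501 V.
W_field = −qΔV = −(8.78×10⁻⁹ C)(-501 V) = 4.40×10⁻⁶ J.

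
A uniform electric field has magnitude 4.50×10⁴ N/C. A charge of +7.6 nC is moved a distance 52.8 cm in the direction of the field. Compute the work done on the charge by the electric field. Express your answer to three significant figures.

1.81×10⁻⁴ J

The potential change for a displacement 52.8 cm in the direction of the field is ΔV = −Ed = -2.38×10⁴ V.
W_field = −qΔV = 1.81×10⁻⁴ J.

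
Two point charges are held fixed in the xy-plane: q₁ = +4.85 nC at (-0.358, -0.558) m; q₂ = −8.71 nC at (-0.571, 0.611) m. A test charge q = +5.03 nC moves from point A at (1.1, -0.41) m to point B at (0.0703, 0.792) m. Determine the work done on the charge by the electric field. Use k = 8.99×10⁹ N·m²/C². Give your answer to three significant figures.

3.85×10⁻⁷ J

The work done by the electric force is W_field = −ΔU = −q(V_B − V_A) = q(V_A − V_B).
At A: distances to the source charges are 1.47 m, 1.96 m; V_A = Σ kqᵢ/rᵢ = -10.2 V.
At B: distances to the source charges are 1.42 m, 0.666 m; V_B = Σ kqᵢ/rᵢ = -86.7 V.
ΔV = V_B − V_A = -76.5 V.
W_field = −qΔV = −(5.03×10⁻⁹ C)(-76.5 V) = 3.85×10⁻⁷ J.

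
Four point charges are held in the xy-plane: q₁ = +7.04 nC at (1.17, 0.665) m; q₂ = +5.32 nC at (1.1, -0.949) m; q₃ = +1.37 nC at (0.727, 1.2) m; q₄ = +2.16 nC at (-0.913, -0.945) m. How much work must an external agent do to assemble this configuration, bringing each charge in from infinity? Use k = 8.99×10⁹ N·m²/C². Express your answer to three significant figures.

The assembly work is the sum of pairwise potential energies, U = Σ_{i<j} kqᵢqⱼ/rᵢⱼ.
Pair separations: r₁₂ = 1.62 m, r₁₃ = 0.695 m, r₁₄ = 2.63 m, r₂₃ = 2.18 m, r₂₄ = 2.01 m, r₃₄ = 2.70 m.
Summing all 6 pair terms gives U = 4.76×10⁻⁷ J.

4.76×10⁻⁷ J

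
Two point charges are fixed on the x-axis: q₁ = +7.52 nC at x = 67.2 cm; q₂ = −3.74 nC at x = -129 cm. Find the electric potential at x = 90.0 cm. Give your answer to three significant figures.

The total potential is the scalar sum of each charge's contribution, V = Σ kqᵢ/rᵢ.
Distances from the field point to each charge: r₁ = 0.228 m, r₂ = 2.19 m.
V = k[(7.52×10⁻⁹)/(0.228) + (-3.74×10⁻⁹)/(2.19)] = 281 V.

281 V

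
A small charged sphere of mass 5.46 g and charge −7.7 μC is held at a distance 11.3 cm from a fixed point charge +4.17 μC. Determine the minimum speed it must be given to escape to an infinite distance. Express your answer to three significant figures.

To just escape, total mechanical energy must reach zero at infinity: ½mv²_min + U = 0, so ½mv²_min = −U = |kQq|/r.
|U| = |kQq|/r = (8.99×10⁹ N·m²/C²)(4.17×10⁻⁶)(7.70×10⁻⁶)/(0.113) = 2.55 J.
v_min = √(2|U|/m) = √(2·2.55/5.46×10⁻³) = 30.6 m/s.

30.6 m/s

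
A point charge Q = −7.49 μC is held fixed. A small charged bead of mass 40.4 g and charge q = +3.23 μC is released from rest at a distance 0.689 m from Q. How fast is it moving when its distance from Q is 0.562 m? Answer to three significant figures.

1.88 m/s

Only the electrostatic force acts, so mechanical energy is conserved: ½mv² = U₁ − U₂ = kQq(1/r₁ − 1/r₂).
U₁ − U₂ = (8.99×10⁹ N·m²/C²)(-7.49×10⁻⁶ C)(3.23×10⁻⁶ C)(1/0.689 − 1/0.562) = 0.0713 J.
v = √(2·0.0713/0.0404) = 1.88 m/s.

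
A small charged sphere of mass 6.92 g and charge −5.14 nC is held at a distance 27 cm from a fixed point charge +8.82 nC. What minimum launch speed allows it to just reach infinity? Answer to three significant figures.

0.0209 m/s

To just escape, total mechanical energy must reach zero at infinity: ½mv²_min + U = 0, so ½mv²_min = −U = |kQq|/r.
|U| = |kQq|/r = (8.99×10⁹ N·m²/C²)(8.82×10⁻⁹)(5.14×10⁻⁹)/(0.270) = 1.51×10⁻⁶ J.
v_min = √(2|U|/m) = √(2·1.51×10⁻⁶/6.92×10⁻³) = 0.0209 m/s.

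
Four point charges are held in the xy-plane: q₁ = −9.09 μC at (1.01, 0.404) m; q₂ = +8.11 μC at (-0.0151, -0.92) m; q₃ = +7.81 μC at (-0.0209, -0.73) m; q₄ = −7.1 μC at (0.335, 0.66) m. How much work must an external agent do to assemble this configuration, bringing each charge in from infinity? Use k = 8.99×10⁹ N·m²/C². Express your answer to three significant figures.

The assembly work is the sum of pairwise potential energies, U = Σ_{i<j} kqᵢqⱼ/rᵢⱼ.
Pair separations: r₁₂ = 1.67 m, r₁₃ = 1.53 m, r₁₄ = 0.722 m, r₂₃ = 0.190 m, r₂₄ = 1.62 m, r₃₄ = 1.43 m.
Summing all 6 pair terms gives U = 2.32 J.

2.32 J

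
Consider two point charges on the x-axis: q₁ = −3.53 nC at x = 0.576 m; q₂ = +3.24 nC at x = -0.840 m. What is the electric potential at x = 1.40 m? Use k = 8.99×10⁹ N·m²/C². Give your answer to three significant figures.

-25.5 V

Electric potential is a scalar, so the contributions from each charge add algebraically: V = Σ kqᵢ/rᵢ.
Distances from the field point to each charge: r₁ = 0.824 m, r₂ = 2.24 m.
V = k[(-3.53×10⁻⁹)/(0.824) + (3.24×10⁻⁹)/(2.24)] = -25.5 V.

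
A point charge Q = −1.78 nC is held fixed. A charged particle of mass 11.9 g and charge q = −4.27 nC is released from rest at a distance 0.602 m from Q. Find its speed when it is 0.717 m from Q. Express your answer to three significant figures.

Only the electrostatic force acts, so mechanical energy is conserved: ½mv² = U₁ − U₂ = kQq(1/r₁ − 1/r₂).
U₁ − U₂ = (8.99×10⁹ N·m²/C²)(-1.78×10⁻⁹ C)(-4.27×10⁻⁹ C)(1/0.602 − 1/0.717) = 1.82×10⁻⁸ J.
v = √(2·1.82×10⁻⁸/0.0119) = 1.75×10⁻³ m/s.

1.75×10⁻³ m/s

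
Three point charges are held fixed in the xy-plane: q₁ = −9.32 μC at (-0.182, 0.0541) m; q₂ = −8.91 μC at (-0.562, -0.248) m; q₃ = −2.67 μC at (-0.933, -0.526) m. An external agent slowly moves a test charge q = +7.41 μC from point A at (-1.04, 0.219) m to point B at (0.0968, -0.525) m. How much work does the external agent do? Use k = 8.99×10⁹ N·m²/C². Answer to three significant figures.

For quasistatic motion the external work equals the change in potential energy: W_ext = qΔV = q(V_B − V_A).
At A: distances to the source charges are 0.874 m, 0.668 m, 0.753 m; V_A = Σ kqᵢ/rᵢ = -2.48×10⁵ V.
At B: distances to the source charges are 0.643 m, 0.715 m, 1.03 m; V_B = Σ kqᵢ/rᵢ = -2.66×10⁵ V.
ΔV = V_B − V_A = -1.81×10⁴ V.
W_ext = qΔV = (7.41×10⁻⁶ C)(-1.81×10⁴ V) = -0.134 J.

-0.134 J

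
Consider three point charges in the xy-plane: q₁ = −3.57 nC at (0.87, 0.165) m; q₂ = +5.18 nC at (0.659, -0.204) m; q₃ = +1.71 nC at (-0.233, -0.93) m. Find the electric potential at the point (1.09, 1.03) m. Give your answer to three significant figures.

The total potential is the scalar sum of each charge's contribution, V = Σ kqᵢ/rᵢ.
Distances from the field point to each charge: r₁ = 0.893 m, r₂ = 1.31 m, r₃ = 2.36 m.
V = k[(-3.57×10⁻⁹)/(0.893) + (5.18×10⁻⁹)/(1.31) + (1.71×10⁻⁹)/(2.36)] = 6.17 V.

6.17 V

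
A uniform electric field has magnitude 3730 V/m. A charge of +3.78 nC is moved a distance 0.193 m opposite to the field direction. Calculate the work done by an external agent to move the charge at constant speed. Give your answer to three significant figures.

2.72×10⁻⁶ J

The potential change for a displacement 0.193 m opposite to the field direction is ΔV = +Ed = 720 V.
W_ext = qΔV = 2.72×10⁻⁶ J.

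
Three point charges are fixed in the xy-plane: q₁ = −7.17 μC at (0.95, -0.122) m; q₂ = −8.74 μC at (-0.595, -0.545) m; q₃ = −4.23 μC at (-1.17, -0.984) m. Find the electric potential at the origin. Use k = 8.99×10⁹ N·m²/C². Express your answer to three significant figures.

Electric potential is a scalar, so the contributions from each charge add algebraically: V = Σ kqᵢ/rᵢ.
Distances from the field point to each charge: r₁ = 0.958 m, r₂ = 0.807 m, r₃ = 1.53 m.
V = k[(-7.17×10⁻⁶)/(0.958) + (-8.74×10⁻⁶)/(0.807) + (-4.23×10⁻⁶)/(1.53)] = -1.90×10⁵ V.

-1.90×10⁵ V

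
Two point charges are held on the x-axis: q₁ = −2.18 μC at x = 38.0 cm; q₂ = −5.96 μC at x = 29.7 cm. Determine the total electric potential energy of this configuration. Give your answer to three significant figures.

The work to assemble the configuration equals its total potential energy, U = Σ kqᵢqⱼ/rᵢⱼ over all pairs.
Pair separations: r₁₂ = 0.0830 m.
U = (1.41) = 1.41 J.

1.41 J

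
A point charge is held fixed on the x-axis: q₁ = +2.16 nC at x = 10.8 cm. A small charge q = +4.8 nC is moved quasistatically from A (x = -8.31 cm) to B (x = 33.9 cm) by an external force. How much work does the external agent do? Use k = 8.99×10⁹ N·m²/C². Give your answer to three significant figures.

-8.42×10⁻⁸ J

For quasistatic motion the external work equals the change in potential energy: W_ext = qΔV = q(V_B − V_A).
At A: distance to the source charge is 0.191 m; V_A = kq₁/r = 102 V.
At B: distance to the source charge is 0.231 m; V_B = kq₁/r = 84.1 V.
ΔV = V_B − V_A = -17.6 V.
W_ext = qΔV = (4.80×10⁻⁹ C)(-17.6 V) = -8.42×10⁻⁸ J.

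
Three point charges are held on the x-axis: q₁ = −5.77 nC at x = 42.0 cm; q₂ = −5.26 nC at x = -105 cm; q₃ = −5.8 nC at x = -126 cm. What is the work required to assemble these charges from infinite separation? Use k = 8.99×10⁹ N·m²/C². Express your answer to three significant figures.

The assembly work is the sum of pairwise potential energies, U = Σ_{i<j} kqᵢqⱼ/rᵢⱼ.
Pair separations: r₁₂ = 1.47 m, r₁₃ = 1.68 m, r₂₃ = 0.210 m.
U = (1.86×10⁻⁷) + (1.79×10⁻⁷) + (1.31×10⁻⁶) = 1.67×10⁻⁶ J.

1.67×10⁻⁶ J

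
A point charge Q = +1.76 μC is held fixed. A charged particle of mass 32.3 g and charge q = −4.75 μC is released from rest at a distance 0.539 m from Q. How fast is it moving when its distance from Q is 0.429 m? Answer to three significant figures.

Only the electrostatic force acts, so mechanical energy is conserved: ½mv² = U₁ − U₂ = kQq(1/r₁ − 1/r₂).
U₁ − U₂ = (8.99×10⁹ N·m²/C²)(1.76×10⁻⁶ C)(-4.75×10⁻⁶ C)(1/0.539 − 1/0.429) = 0.0358 J.
v = √(2·0.0358/0.0323) = 1.49 m/s.

1.49 m/s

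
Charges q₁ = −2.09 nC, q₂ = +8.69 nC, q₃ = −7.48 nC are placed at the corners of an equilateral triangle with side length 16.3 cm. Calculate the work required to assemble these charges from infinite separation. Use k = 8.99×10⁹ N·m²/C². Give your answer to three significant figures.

The work to assemble the configuration equals its total potential energy, U = Σ kqᵢqⱼ/rᵢⱼ over all pairs.
All three pair separations equal the side length, 0.163 m.
U = (-1.00×10⁻⁶) + (8.62×10⁻⁷) + (-3.59×10⁻⁶) = -3.72×10⁻⁶ J.

-3.72×10⁻⁶ J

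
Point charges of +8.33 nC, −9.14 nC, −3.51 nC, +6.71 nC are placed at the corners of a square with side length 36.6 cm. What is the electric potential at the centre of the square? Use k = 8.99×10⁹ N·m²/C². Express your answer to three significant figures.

The total potential is the scalar sum of each charge's contribution, V = Σ kqᵢ/rᵢ.
The distance from each corner to the centre is a√2/2 = 0.259 m.
V = k[(8.33×10⁻⁹)/(0.259) + (-9.14×10⁻⁹)/(0.259) + (-3.51×10⁻⁹)/(0.259) + (6.71×10⁻⁹)/(0.259)] = 83.0 V.

83.0 V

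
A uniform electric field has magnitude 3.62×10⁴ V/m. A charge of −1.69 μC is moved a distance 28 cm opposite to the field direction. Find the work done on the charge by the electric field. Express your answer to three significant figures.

0.0171 J

The potential change for a displacement 28 cm opposite to the field direction is ΔV = +Ed = 1.01×10⁴ V.
W_field = −qΔV = 0.0171 J.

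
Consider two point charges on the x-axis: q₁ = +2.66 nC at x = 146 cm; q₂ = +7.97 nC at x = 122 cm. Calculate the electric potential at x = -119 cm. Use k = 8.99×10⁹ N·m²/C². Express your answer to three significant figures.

The total potential is the scalar sum of each charge's contribution, V = Σ kqᵢ/rᵢ.
Distances from the field point to each charge: r₁ = 2.65 m, r₂ = 2.41 m.
V = k[(2.66×10⁻⁹)/(2.65) + (7.97×10⁻⁹)/(2.41)] = 38.8 V.

38.8 V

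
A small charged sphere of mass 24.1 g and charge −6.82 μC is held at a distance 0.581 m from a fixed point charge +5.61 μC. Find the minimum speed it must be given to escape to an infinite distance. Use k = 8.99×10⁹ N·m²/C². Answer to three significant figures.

To just escape, total mechanical energy must reach zero at infinity: ½mv²_min + U = 0, so ½mv²_min = −U = |kQq|/r.
|U| = |kQq|/r = (8.99×10⁹ N·m²/C²)(5.61×10⁻⁶)(6.82×10⁻⁶)/(0.581) = 0.592 J.
v_min = √(2|U|/m) = √(2·0.592/0.0241) = 7.01 m/s.

7.01 m/s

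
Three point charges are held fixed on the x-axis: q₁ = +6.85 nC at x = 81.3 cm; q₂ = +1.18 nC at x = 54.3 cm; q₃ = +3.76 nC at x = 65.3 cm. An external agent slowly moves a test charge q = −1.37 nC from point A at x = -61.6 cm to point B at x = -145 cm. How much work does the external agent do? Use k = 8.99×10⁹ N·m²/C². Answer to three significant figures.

4.15×10⁻⁸ J

For quasistatic motion the external work equals the change in potential energy: W_ext = qΔV = q(V_B − V_A).
At A: distances to the source charges are 1.43 m, 1.16 m, 1.27 m; V_A = Σ kqᵢ/rᵢ = 78.9 V.
At B: distances to the source charges are 2.26 m, 1.99 m, 2.10 m; V_B = Σ kqᵢ/rᵢ = 48.6 V.
ΔV = V_B − V_A = -30.3 V.
W_ext = qΔV = (-1.37×10⁻⁹ C)(-30.3 V) = 4.15×10⁻⁸ J.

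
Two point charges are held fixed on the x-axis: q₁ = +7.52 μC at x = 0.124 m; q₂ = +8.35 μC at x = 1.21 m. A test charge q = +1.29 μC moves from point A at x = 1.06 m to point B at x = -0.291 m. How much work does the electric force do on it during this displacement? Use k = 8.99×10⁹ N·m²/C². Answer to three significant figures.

The work done by the electric force is W_field = −ΔU = −q(V_B − V_A) = q(V_A − V_B).
At A: distances to the source charges are 0.936 m, 0.150 m; V_A = Σ kqᵢ/rᵢ = 5.73×10⁵ V.
At B: distances to the source charges are 0.415 m, 1.50 m; V_B = Σ kqᵢ/rᵢ = 2.13×10⁵ V.
ΔV = V_B − V_A = -3.60×10⁵ V.
W_field = −qΔV = −(1.29×10⁻⁶ C)(-3.60×10⁵ V) = 0.464 J.

0.464 J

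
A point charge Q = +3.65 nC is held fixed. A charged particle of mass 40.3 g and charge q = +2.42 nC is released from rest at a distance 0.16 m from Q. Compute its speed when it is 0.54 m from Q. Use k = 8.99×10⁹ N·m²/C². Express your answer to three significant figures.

Only the electrostatic force acts, so mechanical energy is conserved: ½mv² = U₁ − U₂ = kQq(1/r₁ − 1/r₂).
U₁ − U₂ = (8.99×10⁹ N·m²/C²)(3.65×10⁻⁹ C)(2.42×10⁻⁹ C)(1/0.160 − 1/0.540) = 3.49×10⁻⁷ J.
v = √(2·3.49×10⁻⁷/0.0403) = 4.16×10⁻³ m/s.

4.16×10⁻³ m/s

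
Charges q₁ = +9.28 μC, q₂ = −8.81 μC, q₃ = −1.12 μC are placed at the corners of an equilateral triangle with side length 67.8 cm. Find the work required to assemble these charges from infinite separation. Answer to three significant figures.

-1.09 J

The assembly work is the sum of pairwise potential energies, U = Σ_{i<j} kqᵢqⱼ/rᵢⱼ.
All three pair separations equal the side length, 0.678 m.
U = (-1.08) + (-0.138) + (0.131) = -1.09 J.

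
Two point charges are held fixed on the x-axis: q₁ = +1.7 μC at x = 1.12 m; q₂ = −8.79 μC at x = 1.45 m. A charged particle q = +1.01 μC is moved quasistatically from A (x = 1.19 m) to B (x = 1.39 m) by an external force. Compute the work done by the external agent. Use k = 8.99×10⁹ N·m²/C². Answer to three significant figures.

For quasistatic motion the external work equals the change in potential energy: W_ext = qΔV = q(V_B − V_A).
At A: distances to the source charges are 0.0700 m, 0.260 m; V_A = Σ kqᵢ/rᵢ = -8.56×10⁴ V.
At B: distances to the source charges are 0.270 m, 0.0600 m; V_B = Σ kqᵢ/rᵢ = -1.26×10⁶ V.
ΔV = V_B − V_A = -1.17×10⁶ V.
W_ext = qΔV = (1.01×10⁻⁶ C)(-1.17×10⁶ V) = -1.19 J.

-1.19 J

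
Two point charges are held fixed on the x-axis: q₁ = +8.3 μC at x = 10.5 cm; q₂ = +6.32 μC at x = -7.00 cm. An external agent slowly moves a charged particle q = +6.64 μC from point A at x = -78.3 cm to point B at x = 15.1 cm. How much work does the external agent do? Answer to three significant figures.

For quasistatic motion the external work equals the change in potential energy: W_ext = qΔV = q(V_B − V_A).
At A: distances to the source charges are 0.888 m, 0.713 m; V_A = Σ kqᵢ/rᵢ = 1.64×10⁵ V.
At B: distances to the source charges are 0.0460 m, 0.221 m; V_B = Σ kqᵢ/rᵢ = 1.88×10⁶ V.
ΔV = V_B − V_A = 1.72×10⁶ V.
W_ext = qΔV = (6.64×10⁻⁶ C)(1.72×10⁶ V) = 11.4 J.

11.4 J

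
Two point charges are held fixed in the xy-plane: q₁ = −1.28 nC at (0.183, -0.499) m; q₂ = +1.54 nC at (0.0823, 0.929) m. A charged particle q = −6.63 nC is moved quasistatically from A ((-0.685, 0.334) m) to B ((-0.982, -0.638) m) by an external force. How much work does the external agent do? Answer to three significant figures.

For quasistatic motion the external work equals the change in potential energy: W_ext = qΔV = q(V_B − V_A).
At A: distances to the source charges are 1.20 m, 0.971 m; V_A = Σ kqᵢ/rᵢ = 4.69 V.
At B: distances to the source charges are 1.17 m, 1.89 m; V_B = Σ kqᵢ/rᵢ = -2.50 V.
ΔV = V_B − V_A = -7.19 V.
W_ext = qΔV = (-6.63×10⁻⁹ C)(-7.19 V) = 4.77×10⁻⁸ J.

4.77×10⁻⁸ J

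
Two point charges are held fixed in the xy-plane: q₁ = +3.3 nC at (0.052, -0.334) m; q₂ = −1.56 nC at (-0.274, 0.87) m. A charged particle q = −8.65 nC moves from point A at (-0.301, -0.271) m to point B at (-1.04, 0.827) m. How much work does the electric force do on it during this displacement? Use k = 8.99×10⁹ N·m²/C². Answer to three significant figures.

-6.06×10⁻⁷ J

The work done by the electric force is W_field = −ΔU = −q(V_B − V_A) = q(V_A − V_B).
At A: distances to the source charges are 0.359 m, 1.14 m; V_A = Σ kqᵢ/rᵢ = 70.4 V.
At B: distances to the source charges are 1.59 m, 0.767 m; V_B = Σ kqᵢ/rᵢ = 0.333 V.
ΔV = V_B − V_A = -70.1 V.
W_field = −qΔV = −(-8.65×10⁻⁹ C)(-70.1 V) = -6.06×10⁻⁷ J.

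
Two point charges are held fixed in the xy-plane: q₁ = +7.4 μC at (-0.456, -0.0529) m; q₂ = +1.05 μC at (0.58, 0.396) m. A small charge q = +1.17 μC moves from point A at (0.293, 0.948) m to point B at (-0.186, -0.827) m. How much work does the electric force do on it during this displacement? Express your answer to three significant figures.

-0.0226 J

The work done by the electric force is W_field = −ΔU = −q(V_B − V_A) = q(V_A − V_B).
At A: distances to the source charges are 1.25 m, 0.622 m; V_A = Σ kqᵢ/rᵢ = 6.84×10⁴ V.
At B: distances to the source charges are 0.820 m, 1.44 m; V_B = Σ kqᵢ/rᵢ = 8.77×10⁴ V.
ΔV = V_B − V_A = 1.93×10⁴ V.
W_field = −qΔV = −(1.17×10⁻⁶ C)(1.93×10⁴ V) = -0.0226 J.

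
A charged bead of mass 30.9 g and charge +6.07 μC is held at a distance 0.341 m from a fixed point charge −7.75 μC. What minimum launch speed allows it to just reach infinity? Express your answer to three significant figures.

To just escape, total mechanical energy must reach zero at infinity: ½mv²_min + U = 0, so ½mv²_min = −U = |kQq|/r.
|U| = |kQq|/r = (8.99×10⁹ N·m²/C²)(7.75×10⁻⁶)(6.07×10⁻⁶)/(0.341) = 1.24 J.
v_min = √(2|U|/m) = √(2·1.24/0.0309) = 8.96 m/s.

8.96 m/s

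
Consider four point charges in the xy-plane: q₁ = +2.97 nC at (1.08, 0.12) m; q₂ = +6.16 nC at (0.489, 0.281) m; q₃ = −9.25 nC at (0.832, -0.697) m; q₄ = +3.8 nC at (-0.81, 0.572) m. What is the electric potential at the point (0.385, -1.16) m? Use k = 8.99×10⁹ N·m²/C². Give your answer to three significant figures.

-56.3 V

The total potential is the scalar sum of each charge's contribution, V = Σ kqᵢ/rᵢ.
Distances from the field point to each charge: r₁ = 1.46 m, r₂ = 1.44 m, r₃ = 0.644 m, r₄ = 2.10 m.
V = k[(2.97×10⁻⁹)/(1.46) + (6.16×10⁻⁹)/(1.44) + (-9.25×10⁻⁹)/(0.644) + (3.80×10⁻⁹)/(2.10)] = -56.3 V.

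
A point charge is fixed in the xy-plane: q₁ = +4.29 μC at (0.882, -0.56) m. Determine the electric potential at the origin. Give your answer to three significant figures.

The total potential is the scalar sum of each charge's contribution, V = Σ kqᵢ/rᵢ.
Distances from the field point to each charge: r₁ = 1.04 m.
V = k[(4.29×10⁻⁶)/(1.04)] = 3.69×10⁴ V.

3.69×10⁴ V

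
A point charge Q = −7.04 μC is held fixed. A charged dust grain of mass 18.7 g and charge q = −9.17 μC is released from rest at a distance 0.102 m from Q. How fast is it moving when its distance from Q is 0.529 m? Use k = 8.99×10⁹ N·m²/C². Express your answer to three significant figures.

Only the electrostatic force acts, so mechanical energy is conserved: ½mv² = U₁ − U₂ = kQq(1/r₁ − 1/r₂).
U₁ − U₂ = (8.99×10⁹ N·m²/C²)(-7.04×10⁻⁶ C)(-9.17×10⁻⁶ C)(1/0.102 − 1/0.529) = 4.59 J.
v = √(2·4.59/0.0187) = 22.2 m/s.

22.2 m/s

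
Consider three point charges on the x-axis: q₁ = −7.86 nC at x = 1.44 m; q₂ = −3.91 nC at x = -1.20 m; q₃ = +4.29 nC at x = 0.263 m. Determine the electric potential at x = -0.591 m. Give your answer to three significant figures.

-47.3 V

The total potential is the scalar sum of each charge's contribution, V = Σ kqᵢ/rᵢ.
Distances from the field point to each charge: r₁ = 2.03 m, r₂ = 0.609 m, r₃ = 0.854 m.
V = k[(-7.86×10⁻⁹)/(2.03) + (-3.91×10⁻⁹)/(0.609) + (4.29×10⁻⁹)/(0.854)] = -47.3 V.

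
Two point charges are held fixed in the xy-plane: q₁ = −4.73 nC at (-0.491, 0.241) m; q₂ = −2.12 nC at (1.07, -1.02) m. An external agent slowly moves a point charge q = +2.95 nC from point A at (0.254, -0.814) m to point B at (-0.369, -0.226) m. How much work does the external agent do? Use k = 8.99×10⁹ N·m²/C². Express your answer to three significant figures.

For quasistatic motion the external work equals the change in potential energy: W_ext = qΔV = q(V_B − V_A).
At A: distances to the source charges are 1.29 m, 0.842 m; V_A = Σ kqᵢ/rᵢ = -55.6 V.
At B: distances to the source charges are 0.483 m, 1.64 m; V_B = Σ kqᵢ/rᵢ = -99.7 V.
ΔV = V_B − V_A = -44.1 V.
W_ext = qΔV = (2.95×10⁻⁹ C)(-44.1 V) = -1.30×10⁻⁷ J.

-1.30×10⁻⁷ J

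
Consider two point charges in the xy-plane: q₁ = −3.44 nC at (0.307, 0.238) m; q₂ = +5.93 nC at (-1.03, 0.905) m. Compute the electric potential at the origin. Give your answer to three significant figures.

-40.7 V

Electric potential is a scalar, so the contributions from each charge add algebraically: V = Σ kqᵢ/rᵢ.
Distances from the field point to each charge: r₁ = 0.388 m, r₂ = 1.37 m.
V = k[(-3.44×10⁻⁹)/(0.388) + (5.93×10⁻⁹)/(1.37)] = -40.7 V.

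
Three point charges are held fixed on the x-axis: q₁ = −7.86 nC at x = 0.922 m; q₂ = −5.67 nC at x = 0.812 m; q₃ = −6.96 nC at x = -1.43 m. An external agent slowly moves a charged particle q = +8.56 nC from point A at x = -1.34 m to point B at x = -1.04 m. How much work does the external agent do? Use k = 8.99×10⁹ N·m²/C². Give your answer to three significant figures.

For quasistatic motion the external work equals the change in potential energy: W_ext = qΔV = q(V_B − V_A).
At A: distances to the source charges are 2.26 m, 2.15 m, 0.0900 m; V_A = Σ kqᵢ/rᵢ = -750 V.
At B: distances to the source charges are 1.96 m, 1.85 m, 0.390 m; V_B = Σ kqᵢ/rᵢ = -224 V.
ΔV = V_B − V_A = 526 V.
W_ext = qΔV = (8.56×10⁻⁹ C)(526 V) = 4.50×10⁻⁶ J.

4.50×10⁻⁶ J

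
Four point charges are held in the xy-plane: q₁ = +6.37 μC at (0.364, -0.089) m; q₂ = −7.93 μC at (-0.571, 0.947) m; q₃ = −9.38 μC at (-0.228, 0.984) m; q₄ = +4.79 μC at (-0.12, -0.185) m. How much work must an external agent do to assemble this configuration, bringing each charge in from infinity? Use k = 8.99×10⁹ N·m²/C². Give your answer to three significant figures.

1.11 J

The work to assemble the configuration equals its total potential energy, U = Σ kqᵢqⱼ/rᵢⱼ over all pairs.
Pair separations: r₁₂ = 1.40 m, r₁₃ = 1.23 m, r₁₄ = 0.493 m, r₂₃ = 0.345 m, r₂₄ = 1.22 m, r₃₄ = 1.17 m.
Summing all 6 pair terms gives U = 1.11 J.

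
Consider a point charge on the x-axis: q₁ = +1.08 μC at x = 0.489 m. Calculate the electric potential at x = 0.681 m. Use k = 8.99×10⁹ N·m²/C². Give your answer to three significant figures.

5.06×10⁴ V

The total potential is the scalar sum of each charge's contribution, V = Σ kqᵢ/rᵢ.
V = k[(1.08×10⁻⁶)/(0.192)] = 5.06×10⁴ V.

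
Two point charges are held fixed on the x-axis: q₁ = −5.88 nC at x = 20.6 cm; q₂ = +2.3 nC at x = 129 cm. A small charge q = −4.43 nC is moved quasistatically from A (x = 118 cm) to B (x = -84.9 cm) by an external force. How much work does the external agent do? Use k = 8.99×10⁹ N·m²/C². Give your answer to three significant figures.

7.71×10⁻⁷ J

For quasistatic motion the external work equals the change in potential energy: W_ext = qΔV = q(V_B − V_A).
At A: distances to the source charges are 0.974 m, 0.110 m; V_A = Σ kqᵢ/rᵢ = 134 V.
At B: distances to the source charges are 1.06 m, 2.14 m; V_B = Σ kqᵢ/rᵢ = -40.4 V.
ΔV = V_B − V_A = -174 V.
W_ext = qΔV = (-4.43×10⁻⁹ C)(-174 V) = 7.71×10⁻⁷ J.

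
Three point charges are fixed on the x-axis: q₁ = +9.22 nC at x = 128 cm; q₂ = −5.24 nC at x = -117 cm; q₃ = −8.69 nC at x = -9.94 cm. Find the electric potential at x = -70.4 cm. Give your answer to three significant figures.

-189 V

Electric potential is a scalar, so the contributions from each charge add algebraically: V = Σ kqᵢ/rᵢ.
Distances from the field point to each charge: r₁ = 1.98 m, r₂ = 0.466 m, r₃ = 0.605 m.
V = k[(9.22×10⁻⁹)/(1.98) + (-5.24×10⁻⁹)/(0.466) + (-8.69×10⁻⁹)/(0.605)] = -189 V.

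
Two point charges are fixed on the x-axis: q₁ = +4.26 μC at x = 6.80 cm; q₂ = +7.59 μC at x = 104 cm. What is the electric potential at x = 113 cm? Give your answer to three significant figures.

7.94×10⁵ V

The total potential is the scalar sum of each charge's contribution, V = Σ kqᵢ/rᵢ.
Distances from the field point to each charge: r₁ = 1.06 m, r₂ = 0.0900 m.
V = k[(4.26×10⁻⁶)/(1.06) + (7.59×10⁻⁶)/(0.0900)] = 7.94×10⁵ V.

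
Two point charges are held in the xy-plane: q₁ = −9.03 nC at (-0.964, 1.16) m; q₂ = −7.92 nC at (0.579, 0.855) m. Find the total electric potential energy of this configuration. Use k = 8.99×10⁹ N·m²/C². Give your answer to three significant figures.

The assembly work is the sum of pairwise potential energies, U = Σ_{i<j} kqᵢqⱼ/rᵢⱼ.
Pair separations: r₁₂ = 1.57 m.
U = (4.09×10⁻⁷) = 4.09×10⁻⁷ J.

4.09×10⁻⁷ J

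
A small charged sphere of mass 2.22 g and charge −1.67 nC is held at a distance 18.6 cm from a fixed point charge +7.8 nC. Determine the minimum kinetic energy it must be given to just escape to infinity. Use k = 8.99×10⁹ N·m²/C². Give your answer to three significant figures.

6.30×10⁻⁷ J

To just escape, total mechanical energy must reach zero at infinity: ½mv²_min + U = 0, so ½mv²_min = −U = |kQq|/r.
|U| = |kQq|/r = (8.99×10⁹ N·m²/C²)(7.80×10⁻⁹)(1.67×10⁻⁹)/(0.186) = 6.30×10⁻⁷ J.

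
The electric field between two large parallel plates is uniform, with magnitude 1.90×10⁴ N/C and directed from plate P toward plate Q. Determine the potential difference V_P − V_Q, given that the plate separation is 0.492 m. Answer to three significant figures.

In a uniform field, potential decreases in the direction of E: ΔV = −E·d for a displacement d parallel to E.
Going from Q to P is a displacement of 0.492 m opposite to the field, so V_P − V_Q = +Ed = 9350 V.

9350 V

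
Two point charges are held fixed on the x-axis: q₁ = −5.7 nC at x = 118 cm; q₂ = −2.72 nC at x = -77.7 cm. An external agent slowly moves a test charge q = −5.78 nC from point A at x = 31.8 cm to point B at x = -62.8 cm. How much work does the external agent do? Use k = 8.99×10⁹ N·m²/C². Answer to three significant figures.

For quasistatic motion the external work equals the change in potential energy: W_ext = qΔV = q(V_B − V_A).
At A: distances to the source charges are 0.862 m, 1.09 m; V_A = Σ kqᵢ/rᵢ = -81.8 V.
At B: distances to the source charges are 1.81 m, 0.149 m; V_B = Σ kqᵢ/rᵢ = -192 V.
ΔV = V_B − V_A = -111 V.
W_ext = qΔV = (-5.78×10⁻⁹ C)(-111 V) = 6.40×10⁻⁷ J.

6.40×10⁻⁷ J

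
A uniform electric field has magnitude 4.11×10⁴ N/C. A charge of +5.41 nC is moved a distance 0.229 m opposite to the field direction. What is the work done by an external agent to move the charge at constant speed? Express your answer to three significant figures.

5.09×10⁻⁵ J

The potential change for a displacement 0.229 m opposite to the field direction is ΔV = +Ed = 9410 V.
W_ext = qΔV = 5.09×10⁻⁵ J.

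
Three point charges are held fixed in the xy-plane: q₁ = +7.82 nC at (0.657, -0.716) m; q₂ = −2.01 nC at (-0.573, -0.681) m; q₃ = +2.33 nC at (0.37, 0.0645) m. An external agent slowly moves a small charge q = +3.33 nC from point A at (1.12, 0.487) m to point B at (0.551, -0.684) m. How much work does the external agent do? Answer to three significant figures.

1.92×10⁻⁶ J

For quasistatic motion the external work equals the change in potential energy: W_ext = qΔV = q(V_B − V_A).
At A: distances to the source charges are 1.29 m, 2.06 m, 0.861 m; V_A = Σ kqᵢ/rᵢ = 70.1 V.
At B: distances to the source charges are 0.111 m, 1.12 m, 0.770 m; V_B = Σ kqᵢ/rᵢ = 646 V.
ΔV = V_B − V_A = 576 V.
W_ext = qΔV = (3.33×10⁻⁹ C)(576 V) = 1.92×10⁻⁶ J.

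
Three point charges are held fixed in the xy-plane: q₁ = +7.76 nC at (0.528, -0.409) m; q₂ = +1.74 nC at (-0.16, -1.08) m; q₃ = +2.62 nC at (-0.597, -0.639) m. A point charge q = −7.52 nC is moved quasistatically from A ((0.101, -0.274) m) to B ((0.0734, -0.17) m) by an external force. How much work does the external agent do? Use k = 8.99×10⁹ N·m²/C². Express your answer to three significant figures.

For quasistatic motion the external work equals the change in potential energy: W_ext = qΔV = q(V_B − V_A).
At A: distances to the source charges are 0.448 m, 0.847 m, 0.788 m; V_A = Σ kqᵢ/rᵢ = 204 V.
At B: distances to the source charges are 0.514 m, 0.939 m, 0.818 m; V_B = Σ kqᵢ/rᵢ = 181 V.
ΔV = V_B − V_A = -22.9 V.
W_ext = qΔV = (-7.52×10⁻⁹ C)(-22.9 V) = 1.72×10⁻⁷ J.

1.72×10⁻⁷ J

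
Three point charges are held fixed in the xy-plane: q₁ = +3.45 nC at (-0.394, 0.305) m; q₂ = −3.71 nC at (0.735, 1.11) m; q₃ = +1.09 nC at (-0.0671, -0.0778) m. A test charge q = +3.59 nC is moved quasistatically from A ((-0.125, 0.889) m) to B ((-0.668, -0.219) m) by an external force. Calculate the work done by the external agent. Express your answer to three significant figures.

1.09×10⁻⁷ J

For quasistatic motion the external work equals the change in potential energy: W_ext = qΔV = q(V_B − V_A).
At A: distances to the source charges are 0.643 m, 0.888 m, 0.969 m; V_A = Σ kqᵢ/rᵢ = 20.8 V.
At B: distances to the source charges are 0.591 m, 1.93 m, 0.617 m; V_B = Σ kqᵢ/rᵢ = 51.1 V.
ΔV = V_B − V_A = 30.3 V.
W_ext = qΔV = (3.59×10⁻⁹ C)(30.3 V) = 1.09×10⁻⁷ J.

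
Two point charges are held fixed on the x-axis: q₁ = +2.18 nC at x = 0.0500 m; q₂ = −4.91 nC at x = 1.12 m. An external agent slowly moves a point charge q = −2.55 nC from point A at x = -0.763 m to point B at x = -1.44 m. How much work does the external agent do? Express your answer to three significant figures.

For quasistatic motion the external work equals the change in potential energy: W_ext = qΔV = q(V_B − V_A).
At A: distances to the source charges are 0.813 m, 1.88 m; V_A = Σ kqᵢ/rᵢ = 0.664 V.
At B: distances to the source charges are 1.49 m, 2.56 m; V_B = Σ kqᵢ/rᵢ = -4.09 V.
ΔV = V_B − V_A = -4.75 V.
W_ext = qΔV = (-2.55×10⁻⁹ C)(-4.75 V) = 1.21×10⁻⁸ J.

1.21×10⁻⁸ J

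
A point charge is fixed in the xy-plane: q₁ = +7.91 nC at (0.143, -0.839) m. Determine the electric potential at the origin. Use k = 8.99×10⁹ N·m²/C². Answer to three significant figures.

83.6 V

Electric potential is a scalar, so the contributions from each charge add algebraically: V = Σ kqᵢ/rᵢ.
Distances from the field point to each charge: r₁ = 0.851 m.
V = k[(7.91×10⁻⁹)/(0.851)] = 83.6 V.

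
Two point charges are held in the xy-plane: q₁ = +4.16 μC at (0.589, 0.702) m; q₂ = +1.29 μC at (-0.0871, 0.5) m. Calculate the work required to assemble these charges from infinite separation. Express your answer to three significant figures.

The work to assemble the configuration equals its total potential energy, U = Σ kqᵢqⱼ/rᵢⱼ over all pairs.
Pair separations: r₁₂ = 0.706 m.
U = (0.0684) = 0.0684 J.

0.0684 J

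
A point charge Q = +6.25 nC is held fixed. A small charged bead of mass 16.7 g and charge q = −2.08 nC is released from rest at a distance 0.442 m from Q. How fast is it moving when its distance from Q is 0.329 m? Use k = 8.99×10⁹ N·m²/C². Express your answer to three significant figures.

Only the electrostatic force acts, so mechanical energy is conserved: ½mv² = U₁ − U₂ = kQq(1/r₁ − 1/r₂).
U₁ − U₂ = (8.99×10⁹ N·m²/C²)(6.25×10⁻⁹ C)(-2.08×10⁻⁹ C)(1/0.442 − 1/0.329) = 9.08×10⁻⁸ J.
v = √(2·9.08×10⁻⁸/0.0167) = 3.30×10⁻³ m/s.

3.30×10⁻³ m/s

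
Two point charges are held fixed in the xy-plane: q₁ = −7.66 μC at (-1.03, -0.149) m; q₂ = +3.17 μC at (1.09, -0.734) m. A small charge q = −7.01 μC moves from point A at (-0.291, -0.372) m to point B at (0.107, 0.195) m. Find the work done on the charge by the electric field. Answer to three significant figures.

0.227 J

The work done by the electric force is W_field = −ΔU = −q(V_B − V_A) = q(V_A − V_B).
At A: distances to the source charges are 0.772 m, 1.43 m; V_A = Σ kqᵢ/rᵢ = -6.92×10⁴ V.
At B: distances to the source charges are 1.19 m, 1.35 m; V_B = Σ kqᵢ/rᵢ = -3.69×10⁴ V.
ΔV = V_B − V_A = 3.23×10⁴ V.
W_field = −qΔV = −(-7.01×10⁻⁶ C)(3.23×10⁴ V) = 0.227 J.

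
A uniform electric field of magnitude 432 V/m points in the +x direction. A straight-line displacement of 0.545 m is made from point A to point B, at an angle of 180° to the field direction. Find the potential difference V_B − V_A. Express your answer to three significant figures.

235 V

Only the component of displacement along E changes the potential: ΔV = −E·d·cosθ.
ΔV = −(432 V/m)(0.545 m)cos180° = 235 V.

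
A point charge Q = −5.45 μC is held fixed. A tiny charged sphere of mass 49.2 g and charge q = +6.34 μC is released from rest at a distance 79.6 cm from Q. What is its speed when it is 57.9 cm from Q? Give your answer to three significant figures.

2.44 m/s

Only the electrostatic force acts, so mechanical energy is conserved: ½mv² = U₁ − U₂ = kQq(1/r₁ − 1/r₂).
U₁ − U₂ = (8.99×10⁹ N·m²/C²)(-5.45×10⁻⁶ C)(6.34×10⁻⁶ C)(1/0.796 − 1/0.579) = 0.146 J.
v = √(2·0.146/0.0492) = 2.44 m/s.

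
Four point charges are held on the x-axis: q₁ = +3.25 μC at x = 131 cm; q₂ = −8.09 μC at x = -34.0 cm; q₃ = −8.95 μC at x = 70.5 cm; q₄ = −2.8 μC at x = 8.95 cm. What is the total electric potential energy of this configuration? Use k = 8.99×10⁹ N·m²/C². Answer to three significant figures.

0.821 J

The assembly work is the sum of pairwise potential energies, U = Σ_{i<j} kqᵢqⱼ/rᵢⱼ.
Pair separations: r₁₂ = 1.65 m, r₁₃ = 0.605 m, r₁₄ = 1.22 m, r₂₃ = 1.04 m, r₂₄ = 0.429 m, r₃₄ = 0.615 m.
Summing all 6 pair terms gives U = 0.821 J.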